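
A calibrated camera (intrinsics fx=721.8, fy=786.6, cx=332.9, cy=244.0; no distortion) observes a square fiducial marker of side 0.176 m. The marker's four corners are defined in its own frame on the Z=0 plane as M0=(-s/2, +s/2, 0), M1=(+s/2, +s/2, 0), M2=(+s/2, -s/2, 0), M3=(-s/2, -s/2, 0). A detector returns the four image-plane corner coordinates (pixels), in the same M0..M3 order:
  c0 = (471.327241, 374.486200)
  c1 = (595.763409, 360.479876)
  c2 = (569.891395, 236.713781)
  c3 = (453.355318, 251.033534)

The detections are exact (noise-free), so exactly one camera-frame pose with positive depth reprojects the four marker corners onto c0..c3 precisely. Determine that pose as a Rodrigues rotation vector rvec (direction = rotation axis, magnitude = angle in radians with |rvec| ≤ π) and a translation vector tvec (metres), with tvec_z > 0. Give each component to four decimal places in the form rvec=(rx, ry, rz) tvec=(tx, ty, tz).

Intrinsics K: fx=721.8, fy=786.6, cx=332.9, cy=244.0
Marker side s = 0.176 m; corners in marker frame (Z=0):
  M0 = (-0.0880, +0.0880, 0)
  M1 = (+0.0880, +0.0880, 0)
  M2 = (+0.0880, -0.0880, 0)
  M3 = (-0.0880, -0.0880, 0)
Detected image corners:
  c0 = (471.327241, 374.486200) px
  c1 = (595.763409, 360.479876) px
  c2 = (569.891395, 236.713781) px
  c3 = (453.355318, 251.033534) px
Planar DLT: solve 8×8 A·h = b for H (H[2,2]=1):
  H  [+654.63781 -64.92395 +521.93832]
  H  [-97.59597 +591.55225 +303.74232]
  H  [-0.05593 -0.36237 +1.00000]
B = K⁻¹H; ‖b₁‖=0.940496, ‖b₂‖=0.940496; λ = 2/(‖b₁‖+‖b₂‖) = 1.063269, sign → tz>0 ⇒ λ=+1.063269
r₁ = λ·B[:,0] = (+0.99176,-0.11348,-0.05947); r₂ = λ·B[:,1] = (+0.08206,+0.91914,-0.38530)
r₃ = r₁×r₂ = (+0.09838,+0.37724,+0.92087); SVD([r₁ r₂ r₃]) → R = UVᵀ:
  R  [+0.99176 +0.08206 +0.09838]
  R  [-0.11348 +0.91914 +0.37724]
  R  [-0.05947 -0.38530 +0.92087]
t = (+0.27847, +0.08076, +1.06327) m
tr R = 2.831769; θ = arccos((tr R − 1)/2) = 0.413091 rad = 23.668°
axis k = ((R−Rᵀ)₃₂, (R−Rᵀ)₁₃, (R−Rᵀ)₂₁) / (2 sinθ) = (-0.949754, +0.196598, -0.243549)
rvec = θ·k = (-0.392335, +0.081213, -0.100608)

rvec=(-0.3923, 0.0812, -0.1006) tvec=(0.2785, 0.0808, 1.0633)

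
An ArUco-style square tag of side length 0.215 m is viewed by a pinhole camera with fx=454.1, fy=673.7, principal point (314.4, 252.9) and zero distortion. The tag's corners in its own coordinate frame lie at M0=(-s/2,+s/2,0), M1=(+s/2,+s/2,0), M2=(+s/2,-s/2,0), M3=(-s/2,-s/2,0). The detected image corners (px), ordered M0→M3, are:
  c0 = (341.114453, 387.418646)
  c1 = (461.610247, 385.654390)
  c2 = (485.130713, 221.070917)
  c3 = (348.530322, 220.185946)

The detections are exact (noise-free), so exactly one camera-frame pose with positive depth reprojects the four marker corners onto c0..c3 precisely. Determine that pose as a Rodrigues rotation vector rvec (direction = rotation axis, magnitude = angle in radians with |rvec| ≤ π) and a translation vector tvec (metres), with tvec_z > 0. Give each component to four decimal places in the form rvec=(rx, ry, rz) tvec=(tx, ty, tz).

Intrinsics K: fx=454.1, fy=673.7, cx=314.4, cy=252.9
Marker side s = 0.215 m; corners in marker frame (Z=0):
  M0 = (-0.1075, +0.1075, 0)
  M1 = (+0.1075, +0.1075, 0)
  M2 = (+0.1075, -0.1075, 0)
  M3 = (-0.1075, -0.1075, 0)
Detected image corners:
  c0 = (341.114453, 387.418646) px
  c1 = (461.610247, 385.654390) px
  c2 = (485.130713, 221.070917) px
  c3 = (348.530322, 220.185946) px
Planar DLT: solve 8×8 A·h = b for H (H[2,2]=1):
  H  [+626.54048 +169.86385 +409.12838]
  H  [+20.58634 +951.28348 +308.85833]
  H  [+0.07584 +0.59183 +1.00000]
B = K⁻¹H; ‖b₁‖=1.329401, ‖b₂‖=1.329401; λ = 2/(‖b₁‖+‖b₂‖) = 0.752219, sign → tz>0 ⇒ λ=+0.752219
r₁ = λ·B[:,0] = (+0.99837,+0.00157,+0.05705); r₂ = λ·B[:,1] = (-0.02685,+0.89504,+0.44518)
r₃ = r₁×r₂ = (-0.05036,-0.44599,+0.89362); SVD([r₁ r₂ r₃]) → R = UVᵀ:
  R  [+0.99837 -0.02685 -0.05036]
  R  [+0.00157 +0.89504 -0.44599]
  R  [+0.05705 +0.44518 +0.89362]
t = (+0.15692, +0.06248, +0.75222) m
tr R = 2.787028; θ = arccos((tr R − 1)/2) = 0.465686 rad = 26.682°
axis k = ((R−Rᵀ)₃₂, (R−Rᵀ)₁₃, (R−Rᵀ)₂₁) / (2 sinθ) = (+0.992318, -0.119597, +0.031642)
rvec = θ·k = (+0.462108, -0.055695, +0.014735)

rvec=(0.4621, -0.0557, 0.0147) tvec=(0.1569, 0.0625, 0.7522)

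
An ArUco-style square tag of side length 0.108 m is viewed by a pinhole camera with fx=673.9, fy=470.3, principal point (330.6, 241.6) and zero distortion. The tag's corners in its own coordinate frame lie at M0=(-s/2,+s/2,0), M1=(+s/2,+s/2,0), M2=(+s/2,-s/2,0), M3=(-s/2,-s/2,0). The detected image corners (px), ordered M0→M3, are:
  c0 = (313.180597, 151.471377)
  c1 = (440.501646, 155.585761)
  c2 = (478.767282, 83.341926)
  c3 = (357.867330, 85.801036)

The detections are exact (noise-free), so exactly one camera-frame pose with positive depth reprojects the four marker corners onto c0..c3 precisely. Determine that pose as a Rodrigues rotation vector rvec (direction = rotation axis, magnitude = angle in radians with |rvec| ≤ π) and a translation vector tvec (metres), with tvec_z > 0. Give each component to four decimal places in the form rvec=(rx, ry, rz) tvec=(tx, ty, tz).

Intrinsics K: fx=673.9, fy=470.3, cx=330.6, cy=241.6
Marker side s = 0.108 m; corners in marker frame (Z=0):
  M0 = (-0.0540, +0.0540, 0)
  M1 = (+0.0540, +0.0540, 0)
  M2 = (+0.0540, -0.0540, 0)
  M3 = (-0.0540, -0.0540, 0)
Detected image corners:
  c0 = (313.180597, 151.471377) px
  c1 = (440.501646, 155.585761) px
  c2 = (478.767282, 83.341926) px
  c3 = (357.867330, 85.801036) px
Planar DLT: solve 8×8 A·h = b for H (H[2,2]=1):
  H  [+800.68509 -691.94560 +395.51577]
  H  [-97.58280 +545.27727 +117.59516]
  H  [-0.87341 -0.77093 +1.00000]
B = K⁻¹H; ‖b₁‖=1.853225, ‖b₂‖=1.853225; λ = 2/(‖b₁‖+‖b₂‖) = 0.539600, sign → tz>0 ⇒ λ=+0.539600
r₁ = λ·B[:,0] = (+0.87232,+0.13015,-0.47129); r₂ = λ·B[:,1] = (-0.34997,+0.83933,-0.41599)
r₃ = r₁×r₂ = (+0.34143,+0.52782,+0.77771); SVD([r₁ r₂ r₃]) → R = UVᵀ:
  R  [+0.87232 -0.34997 +0.34143]
  R  [+0.13015 +0.83933 +0.52782]
  R  [-0.47129 -0.41599 +0.77771]
t = (+0.05198, -0.14228, +0.53960) m
tr R = 2.489361; θ = arccos((tr R − 1)/2) = 0.730740 rad = 41.868°
axis k = ((R−Rᵀ)₃₂, (R−Rᵀ)₁₃, (R−Rᵀ)₂₁) / (2 sinθ) = (-0.707058, +0.608849, +0.359683)
rvec = θ·k = (-0.516676, +0.444910, +0.262835)

rvec=(-0.5167, 0.4449, 0.2628) tvec=(0.0520, -0.1423, 0.5396)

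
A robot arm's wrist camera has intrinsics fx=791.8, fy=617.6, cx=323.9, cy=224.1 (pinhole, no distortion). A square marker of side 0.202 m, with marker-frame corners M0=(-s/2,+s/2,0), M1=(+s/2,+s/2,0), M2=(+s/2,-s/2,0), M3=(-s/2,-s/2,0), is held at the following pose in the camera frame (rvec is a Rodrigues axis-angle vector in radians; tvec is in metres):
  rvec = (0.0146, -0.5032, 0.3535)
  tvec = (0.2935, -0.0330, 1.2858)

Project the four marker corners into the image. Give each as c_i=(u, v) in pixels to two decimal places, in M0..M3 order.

c0=(437.89, 238.52) c1=(528.14, 268.34) c2=(565.89, 180.47) c3=(479.60, 144.24)

Intrinsics K: fx=791.8, fy=617.6, cx=323.9, cy=224.1
Marker side s = 0.202 m; corners in marker frame (Z=0):
  M0 = (-0.1010, +0.1010, 0)
  M1 = (+0.1010, +0.1010, 0)
  M2 = (+0.1010, -0.1010, 0)
  M3 = (-0.1010, -0.1010, 0)
rvec = (0.0146, -0.5032, 0.3535), |rvec| = θ = 0.61513 rad = 35.244°
Rodrigues: sinθ=0.57707, 1−cosθ=0.18330; R = I + sinθ·[k]× + (1−cosθ)·[k]×²:
    [+0.81680 -0.33518 -0.46956]
    [+0.32807 +0.93936 -0.09987]
    [+0.47456 -0.07247 +0.87723]
t = (0.2935, -0.0330, 1.2858) m
M0: Pc = R·M0+t = (+0.17715, +0.02874, +1.23055); u = 791.8·(+0.17715)/1.23055 + 323.9 = 437.8873, v = 617.6·(+0.02874)/1.23055 + 224.1 = 238.5247
M1: Pc = R·M1+t = (+0.34214, +0.09501, +1.32641); u = 791.8·(+0.34214)/1.32641 + 323.9 = 528.1423, v = 617.6·(+0.09501)/1.32641 + 224.1 = 268.3384
M2: Pc = R·M2+t = (+0.40985, -0.09474, +1.34105); u = 791.8·(+0.40985)/1.34105 + 323.9 = 565.8891, v = 617.6·(-0.09474)/1.34105 + 224.1 = 180.4686
M3: Pc = R·M3+t = (+0.24486, -0.16101, +1.24519); u = 791.8·(+0.24486)/1.24519 + 323.9 = 479.6012, v = 617.6·(-0.16101)/1.24519 + 224.1 = 144.2408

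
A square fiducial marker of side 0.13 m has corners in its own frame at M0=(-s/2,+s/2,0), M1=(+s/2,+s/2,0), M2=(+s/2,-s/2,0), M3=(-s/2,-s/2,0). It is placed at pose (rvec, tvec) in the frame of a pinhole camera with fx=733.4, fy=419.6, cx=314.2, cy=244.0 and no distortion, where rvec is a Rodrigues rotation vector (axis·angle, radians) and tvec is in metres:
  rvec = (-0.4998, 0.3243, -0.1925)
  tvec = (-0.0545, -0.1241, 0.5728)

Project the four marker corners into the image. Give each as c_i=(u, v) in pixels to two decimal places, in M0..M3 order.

Intrinsics K: fx=733.4, fy=419.6, cx=314.2, cy=244.0
Marker side s = 0.13 m; corners in marker frame (Z=0):
  M0 = (-0.0650, +0.0650, 0)
  M1 = (+0.0650, +0.0650, 0)
  M2 = (+0.0650, -0.0650, 0)
  M3 = (-0.0650, -0.0650, 0)
rvec = (-0.4998, 0.3243, -0.1925), |rvec| = θ = 0.62612 rad = 35.874°
Rodrigues: sinθ=0.58601, 1−cosθ=0.18969; R = I + sinθ·[k]× + (1−cosθ)·[k]×²:
    [+0.93118 +0.10174 +0.35008]
    [-0.25860 +0.86120 +0.43757]
    [-0.25697 -0.49799 +0.82824]
t = (-0.0545, -0.1241, 0.5728) m
M0: Pc = R·M0+t = (-0.10841, -0.05131, +0.55713); u = 733.4·(-0.10841)/0.55713 + 314.2 = 171.4863, v = 419.6·(-0.05131)/0.55713 + 244.0 = 205.3538
M1: Pc = R·M1+t = (+0.01264, -0.08493, +0.52373); u = 733.4·(+0.01264)/0.52373 + 314.2 = 331.8998, v = 419.6·(-0.08493)/0.52373 + 244.0 = 175.9551
M2: Pc = R·M2+t = (-0.00059, -0.19689, +0.58847); u = 733.4·(-0.00059)/0.58847 + 314.2 = 313.4694, v = 419.6·(-0.19689)/0.58847 + 244.0 = 103.6120
M3: Pc = R·M3+t = (-0.12164, -0.16327, +0.62187); u = 733.4·(-0.12164)/0.62187 + 314.2 = 170.7453, v = 419.6·(-0.16327)/0.62187 + 244.0 = 133.8363

c0=(171.49, 205.35) c1=(331.90, 175.96) c2=(313.47, 103.61) c3=(170.75, 133.84)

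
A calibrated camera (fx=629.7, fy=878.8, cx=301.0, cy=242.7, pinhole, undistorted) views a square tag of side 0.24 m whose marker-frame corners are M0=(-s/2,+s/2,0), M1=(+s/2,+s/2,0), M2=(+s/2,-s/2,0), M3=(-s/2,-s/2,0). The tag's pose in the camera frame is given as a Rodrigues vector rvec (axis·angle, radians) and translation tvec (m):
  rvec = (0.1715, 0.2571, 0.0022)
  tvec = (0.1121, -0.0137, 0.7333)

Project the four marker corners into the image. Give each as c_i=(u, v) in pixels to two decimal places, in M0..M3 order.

c0=(299.71, 356.67) c1=(501.71, 373.24) c2=(509.28, 76.56) c3=(295.64, 83.30)

Intrinsics K: fx=629.7, fy=878.8, cx=301.0, cy=242.7
Marker side s = 0.24 m; corners in marker frame (Z=0):
  M0 = (-0.1200, +0.1200, 0)
  M1 = (+0.1200, +0.1200, 0)
  M2 = (+0.1200, -0.1200, 0)
  M3 = (-0.1200, -0.1200, 0)
rvec = (0.1715, 0.2571, 0.0022), |rvec| = θ = 0.30906 rad = 17.708°
Rodrigues: sinθ=0.30416, 1−cosθ=0.04738; R = I + sinθ·[k]× + (1−cosθ)·[k]×²:
    [+0.96721 +0.01971 +0.25321]
    [+0.02404 +0.98541 -0.16850]
    [-0.25284 +0.16906 +0.95262]
t = (0.1121, -0.0137, 0.7333) m
M0: Pc = R·M0+t = (-0.00160, +0.10166, +0.78393); u = 629.7·(-0.00160)/0.78393 + 301.0 = 299.7145, v = 878.8·(+0.10166)/0.78393 + 242.7 = 356.6681
M1: Pc = R·M1+t = (+0.23053, +0.10743, +0.72325); u = 629.7·(+0.23053)/0.72325 + 301.0 = 501.7125, v = 878.8·(+0.10743)/0.72325 + 242.7 = 373.2397
M2: Pc = R·M2+t = (+0.22580, -0.12906, +0.68267); u = 629.7·(+0.22580)/0.68267 + 301.0 = 509.2795, v = 878.8·(-0.12906)/0.68267 + 242.7 = 76.5558
M3: Pc = R·M3+t = (-0.00633, -0.13483, +0.74335); u = 629.7·(-0.00633)/0.74335 + 301.0 = 295.6379, v = 878.8·(-0.13483)/0.74335 + 242.7 = 83.2986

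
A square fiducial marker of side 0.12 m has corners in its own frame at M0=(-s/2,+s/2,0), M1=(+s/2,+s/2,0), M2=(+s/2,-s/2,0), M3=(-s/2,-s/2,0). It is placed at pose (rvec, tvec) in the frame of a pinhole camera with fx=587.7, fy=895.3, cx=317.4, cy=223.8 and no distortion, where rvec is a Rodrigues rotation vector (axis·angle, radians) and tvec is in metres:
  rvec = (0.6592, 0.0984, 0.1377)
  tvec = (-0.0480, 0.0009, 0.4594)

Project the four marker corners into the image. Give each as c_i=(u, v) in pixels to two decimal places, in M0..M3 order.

c0=(184.44, 292.49) c1=(323.84, 327.79) c2=(341.13, 145.92) c3=(177.26, 106.91)

Intrinsics K: fx=587.7, fy=895.3, cx=317.4, cy=223.8
Marker side s = 0.12 m; corners in marker frame (Z=0):
  M0 = (-0.0600, +0.0600, 0)
  M1 = (+0.0600, +0.0600, 0)
  M2 = (+0.0600, -0.0600, 0)
  M3 = (-0.0600, -0.0600, 0)
rvec = (0.6592, 0.0984, 0.1377), |rvec| = θ = 0.68058 rad = 38.994°
Rodrigues: sinθ=0.62924, 1−cosθ=0.22279; R = I + sinθ·[k]× + (1−cosθ)·[k]×²:
    [+0.98622 -0.09611 +0.13464]
    [+0.15851 +0.78187 -0.60296]
    [-0.04732 +0.61599 +0.78633]
t = (-0.0480, 0.0009, 0.4594) m
M0: Pc = R·M0+t = (-0.11294, +0.03830, +0.49920); u = 587.7·(-0.11294)/0.49920 + 317.4 = 184.4371, v = 895.3·(+0.03830)/0.49920 + 223.8 = 292.4921
M1: Pc = R·M1+t = (+0.00541, +0.05732, +0.49352); u = 587.7·(+0.00541)/0.49352 + 317.4 = 323.8383, v = 895.3·(+0.05732)/0.49352 + 223.8 = 327.7896
M2: Pc = R·M2+t = (+0.01694, -0.03650, +0.41960); u = 587.7·(+0.01694)/0.41960 + 317.4 = 341.1266, v = 895.3·(-0.03650)/0.41960 + 223.8 = 145.9178
M3: Pc = R·M3+t = (-0.10141, -0.05552, +0.42528); u = 587.7·(-0.10141)/0.42528 + 317.4 = 177.2648, v = 895.3·(-0.05552)/0.42528 + 223.8 = 106.9133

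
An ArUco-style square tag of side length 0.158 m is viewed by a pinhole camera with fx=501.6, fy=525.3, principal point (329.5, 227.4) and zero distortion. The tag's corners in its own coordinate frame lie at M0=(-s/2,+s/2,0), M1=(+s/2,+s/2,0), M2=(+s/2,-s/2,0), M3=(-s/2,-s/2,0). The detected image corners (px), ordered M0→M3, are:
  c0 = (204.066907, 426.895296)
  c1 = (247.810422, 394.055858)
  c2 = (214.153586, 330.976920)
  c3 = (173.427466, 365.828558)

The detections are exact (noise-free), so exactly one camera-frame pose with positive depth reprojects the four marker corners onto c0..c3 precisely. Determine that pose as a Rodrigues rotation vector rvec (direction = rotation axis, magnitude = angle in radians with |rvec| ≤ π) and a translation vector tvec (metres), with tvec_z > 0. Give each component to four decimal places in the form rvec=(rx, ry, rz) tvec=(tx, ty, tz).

Intrinsics K: fx=501.6, fy=525.3, cx=329.5, cy=227.4
Marker side s = 0.158 m; corners in marker frame (Z=0):
  M0 = (-0.0790, +0.0790, 0)
  M1 = (+0.0790, +0.0790, 0)
  M2 = (+0.0790, -0.0790, 0)
  M3 = (-0.0790, -0.0790, 0)
Detected image corners:
  c0 = (204.066907, 426.895296) px
  c1 = (247.810422, 394.055858) px
  c2 = (214.153586, 330.976920) px
  c3 = (173.427466, 365.828558) px
Planar DLT: solve 8×8 A·h = b for H (H[2,2]=1):
  H  [+200.15651 +159.32810 +209.06640]
  H  [-335.44511 +313.33286 +379.35304]
  H  [-0.31923 -0.20918 +1.00000]
B = K⁻¹H; ‖b₁‖=0.850207, ‖b₂‖=0.850207; λ = 2/(‖b₁‖+‖b₂‖) = 1.176184, sign → tz>0 ⇒ λ=+1.176184
r₁ = λ·B[:,0] = (+0.71599,-0.58855,-0.37547); r₂ = λ·B[:,1] = (+0.53523,+0.80808,-0.24604)
r₃ = r₁×r₂ = (+0.44822,-0.02480,+0.89358); SVD([r₁ r₂ r₃]) → R = UVᵀ:
  R  [+0.71599 +0.53523 +0.44822]
  R  [-0.58855 +0.80808 -0.02480]
  R  [-0.37547 -0.24604 +0.89358]
t = (-0.28240, +0.34023, +1.17618) m
tr R = 2.417650; θ = arccos((tr R − 1)/2) = 0.782965 rad = 44.861°
axis k = ((R−Rᵀ)₃₂, (R−Rᵀ)₁₃, (R−Rᵀ)₂₁) / (2 sinθ) = (-0.156821, +0.583857, -0.796566)
rvec = θ·k = (-0.122785, +0.457140, -0.623684)

rvec=(-0.1228, 0.4571, -0.6237) tvec=(-0.2824, 0.3402, 1.1762)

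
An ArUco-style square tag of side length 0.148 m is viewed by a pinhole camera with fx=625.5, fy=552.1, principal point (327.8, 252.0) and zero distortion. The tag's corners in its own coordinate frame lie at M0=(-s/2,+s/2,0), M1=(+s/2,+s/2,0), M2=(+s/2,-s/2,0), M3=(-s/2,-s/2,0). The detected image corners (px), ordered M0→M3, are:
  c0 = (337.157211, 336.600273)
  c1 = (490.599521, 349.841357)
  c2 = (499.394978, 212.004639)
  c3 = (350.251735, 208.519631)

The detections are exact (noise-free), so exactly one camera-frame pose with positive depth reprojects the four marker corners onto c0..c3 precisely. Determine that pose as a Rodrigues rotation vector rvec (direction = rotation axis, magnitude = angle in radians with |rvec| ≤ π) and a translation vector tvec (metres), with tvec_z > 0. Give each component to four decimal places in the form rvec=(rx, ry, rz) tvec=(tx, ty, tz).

Intrinsics K: fx=625.5, fy=552.1, cx=327.8, cy=252.0
Marker side s = 0.148 m; corners in marker frame (Z=0):
  M0 = (-0.0740, +0.0740, 0)
  M1 = (+0.0740, +0.0740, 0)
  M2 = (+0.0740, -0.0740, 0)
  M3 = (-0.0740, -0.0740, 0)
Detected image corners:
  c0 = (337.157211, 336.600273) px
  c1 = (490.599521, 349.841357) px
  c2 = (499.394978, 212.004639) px
  c3 = (350.251735, 208.519631) px
Planar DLT: solve 8×8 A·h = b for H (H[2,2]=1):
  H  [+820.07835 -169.59222 +416.74724]
  H  [-77.30308 +834.42128 +275.47658]
  H  [-0.48152 -0.22683 +1.00000]
B = K⁻¹H; ‖b₁‖=1.637839, ‖b₂‖=1.637839; λ = 2/(‖b₁‖+‖b₂‖) = 0.610561, sign → tz>0 ⇒ λ=+0.610561
r₁ = λ·B[:,0] = (+0.95456,+0.04870,-0.29400); r₂ = λ·B[:,1] = (-0.09296,+0.98599,-0.13849)
r₃ = r₁×r₂ = (+0.28313,+0.15953,+0.94572); SVD([r₁ r₂ r₃]) → R = UVᵀ:
  R  [+0.95456 -0.09296 +0.28313]
  R  [+0.04870 +0.98599 +0.15953]
  R  [-0.29400 -0.13849 +0.94572]
t = (+0.08682, +0.02596, +0.61056) m
tr R = 2.886274; θ = arccos((tr R − 1)/2) = 0.338852 rad = 19.415°
axis k = ((R−Rᵀ)₃₂, (R−Rᵀ)₁₃, (R−Rᵀ)₂₁) / (2 sinθ) = (-0.448290, +0.868117, +0.213093)
rvec = θ·k = (-0.151904, +0.294163, +0.072207)

rvec=(-0.1519, 0.2942, 0.0722) tvec=(0.0868, 0.0260, 0.6106)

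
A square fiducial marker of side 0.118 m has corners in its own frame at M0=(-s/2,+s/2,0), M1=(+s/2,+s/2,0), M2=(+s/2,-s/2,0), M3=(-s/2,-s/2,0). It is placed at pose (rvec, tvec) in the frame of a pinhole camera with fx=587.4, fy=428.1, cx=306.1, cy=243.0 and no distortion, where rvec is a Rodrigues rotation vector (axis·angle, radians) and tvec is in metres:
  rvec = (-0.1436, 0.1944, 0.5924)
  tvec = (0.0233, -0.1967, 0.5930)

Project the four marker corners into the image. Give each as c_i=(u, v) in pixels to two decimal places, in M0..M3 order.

Intrinsics K: fx=587.4, fy=428.1, cx=306.1, cy=243.0
Marker side s = 0.118 m; corners in marker frame (Z=0):
  M0 = (-0.0590, +0.0590, 0)
  M1 = (+0.0590, +0.0590, 0)
  M2 = (+0.0590, -0.0590, 0)
  M3 = (-0.0590, -0.0590, 0)
rvec = (-0.1436, 0.1944, 0.5924), |rvec| = θ = 0.63980 rad = 36.658°
Rodrigues: sinθ=0.59704, 1−cosθ=0.19779; R = I + sinθ·[k]× + (1−cosθ)·[k]×²:
    [+0.81218 -0.56629 +0.14030]
    [+0.53931 +0.82047 +0.18965]
    [-0.22251 -0.07836 +0.97178]
t = (0.0233, -0.1967, 0.5930) m
M0: Pc = R·M0+t = (-0.05803, -0.18011, +0.60150); u = 587.4·(-0.05803)/0.60150 + 306.1 = 249.4312, v = 428.1·(-0.18011)/0.60150 + 243.0 = 114.8118
M1: Pc = R·M1+t = (+0.03781, -0.11647, +0.57525); u = 587.4·(+0.03781)/0.57525 + 306.1 = 344.7058, v = 428.1·(-0.11647)/0.57525 + 243.0 = 156.3211
M2: Pc = R·M2+t = (+0.10463, -0.21329, +0.58450); u = 587.4·(+0.10463)/0.58450 + 306.1 = 411.2495, v = 428.1·(-0.21329)/0.58450 + 243.0 = 86.7819
M3: Pc = R·M3+t = (+0.00879, -0.27693, +0.61075); u = 587.4·(+0.00879)/0.61075 + 306.1 = 314.5566, v = 428.1·(-0.27693)/0.61075 + 243.0 = 48.8905

c0=(249.43, 114.81) c1=(344.71, 156.32) c2=(411.25, 86.78) c3=(314.56, 48.89)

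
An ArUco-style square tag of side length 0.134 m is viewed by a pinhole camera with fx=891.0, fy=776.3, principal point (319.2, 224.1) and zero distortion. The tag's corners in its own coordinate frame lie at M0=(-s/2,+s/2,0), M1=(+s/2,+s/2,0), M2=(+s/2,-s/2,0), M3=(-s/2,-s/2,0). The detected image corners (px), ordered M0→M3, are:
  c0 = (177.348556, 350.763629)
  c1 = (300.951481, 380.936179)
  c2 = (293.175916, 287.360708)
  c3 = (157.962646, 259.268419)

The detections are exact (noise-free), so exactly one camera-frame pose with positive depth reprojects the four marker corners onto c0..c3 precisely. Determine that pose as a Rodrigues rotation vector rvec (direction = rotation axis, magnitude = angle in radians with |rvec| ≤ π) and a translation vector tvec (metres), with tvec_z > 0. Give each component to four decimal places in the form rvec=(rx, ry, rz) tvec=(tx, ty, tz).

rvec=(0.6283, 0.3834, 0.0847) tvec=(-0.0819, 0.1037, 0.8273)

Intrinsics K: fx=891.0, fy=776.3, cx=319.2, cy=224.1
Marker side s = 0.134 m; corners in marker frame (Z=0):
  M0 = (-0.0670, +0.0670, 0)
  M1 = (+0.0670, +0.0670, 0)
  M2 = (+0.0670, -0.0670, 0)
  M3 = (-0.0670, -0.0670, 0)
Detected image corners:
  c0 = (177.348556, 350.763629) px
  c1 = (300.951481, 380.936179) px
  c2 = (293.175916, 287.360708) px
  c3 = (157.962646, 259.268419) px
Planar DLT: solve 8×8 A·h = b for H (H[2,2]=1):
  H  [+872.70292 +267.60652 +230.98578]
  H  [+92.66242 +917.46290 +321.40307]
  H  [-0.39149 +0.71063 +1.00000]
B = K⁻¹H; ‖b₁‖=1.208730, ‖b₂‖=1.208730; λ = 2/(‖b₁‖+‖b₂‖) = 0.827315, sign → tz>0 ⇒ λ=+0.827315
r₁ = λ·B[:,0] = (+0.92636,+0.19225,-0.32389); r₂ = λ·B[:,1] = (+0.03786,+0.80804,+0.58791)
r₃ = r₁×r₂ = (+0.37474,-0.55688,+0.74125); SVD([r₁ r₂ r₃]) → R = UVᵀ:
  R  [+0.92636 +0.03786 +0.37474]
  R  [+0.19225 +0.80804 -0.55688]
  R  [-0.32389 +0.58791 +0.74125]
t = (-0.08191, +0.10370, +0.82731) m
tr R = 2.475647; θ = arccos((tr R − 1)/2) = 0.740956 rad = 42.454°
axis k = ((R−Rᵀ)₃₂, (R−Rᵀ)₁₃, (R−Rᵀ)₂₁) / (2 sinθ) = (+0.848004, +0.517504, +0.114365)
rvec = θ·k = (+0.628333, +0.383448, +0.084739)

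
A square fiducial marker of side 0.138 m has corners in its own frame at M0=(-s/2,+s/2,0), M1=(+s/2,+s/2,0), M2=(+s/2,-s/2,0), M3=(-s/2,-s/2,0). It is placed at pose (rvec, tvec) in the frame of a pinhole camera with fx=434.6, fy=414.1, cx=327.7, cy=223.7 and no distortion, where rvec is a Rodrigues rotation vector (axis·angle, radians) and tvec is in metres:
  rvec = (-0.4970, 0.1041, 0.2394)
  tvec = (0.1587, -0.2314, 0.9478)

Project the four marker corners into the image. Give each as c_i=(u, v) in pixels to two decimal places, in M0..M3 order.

c0=(362.67, 140.36) c1=(427.56, 151.11) c2=(436.64, 105.61) c3=(375.71, 96.54)

Intrinsics K: fx=434.6, fy=414.1, cx=327.7, cy=223.7
Marker side s = 0.138 m; corners in marker frame (Z=0):
  M0 = (-0.0690, +0.0690, 0)
  M1 = (+0.0690, +0.0690, 0)
  M2 = (+0.0690, -0.0690, 0)
  M3 = (-0.0690, -0.0690, 0)
rvec = (-0.4970, 0.1041, 0.2394), |rvec| = θ = 0.56139 rad = 32.165°
Rodrigues: sinθ=0.53236, 1−cosθ=0.15348; R = I + sinθ·[k]× + (1−cosθ)·[k]×²:
    [+0.96681 -0.25222 +0.04077]
    [+0.20183 +0.85179 +0.48344]
    [-0.15666 -0.45917 +0.87443]
t = (0.1587, -0.2314, 0.9478) m
M0: Pc = R·M0+t = (+0.07459, -0.18655, +0.92693); u = 434.6·(+0.07459)/0.92693 + 327.7 = 362.6709, v = 414.1·(-0.18655)/0.92693 + 223.7 = 140.3588
M1: Pc = R·M1+t = (+0.20801, -0.15870, +0.90531); u = 434.6·(+0.20801)/0.90531 + 327.7 = 427.5553, v = 414.1·(-0.15870)/0.90531 + 223.7 = 151.1084
M2: Pc = R·M2+t = (+0.24281, -0.27625, +0.96867); u = 434.6·(+0.24281)/0.96867 + 327.7 = 436.6393, v = 414.1·(-0.27625)/0.96867 + 223.7 = 105.6062
M3: Pc = R·M3+t = (+0.10939, -0.30410, +0.99029); u = 434.6·(+0.10939)/0.99029 + 327.7 = 375.7083, v = 414.1·(-0.30410)/0.99029 + 223.7 = 96.5378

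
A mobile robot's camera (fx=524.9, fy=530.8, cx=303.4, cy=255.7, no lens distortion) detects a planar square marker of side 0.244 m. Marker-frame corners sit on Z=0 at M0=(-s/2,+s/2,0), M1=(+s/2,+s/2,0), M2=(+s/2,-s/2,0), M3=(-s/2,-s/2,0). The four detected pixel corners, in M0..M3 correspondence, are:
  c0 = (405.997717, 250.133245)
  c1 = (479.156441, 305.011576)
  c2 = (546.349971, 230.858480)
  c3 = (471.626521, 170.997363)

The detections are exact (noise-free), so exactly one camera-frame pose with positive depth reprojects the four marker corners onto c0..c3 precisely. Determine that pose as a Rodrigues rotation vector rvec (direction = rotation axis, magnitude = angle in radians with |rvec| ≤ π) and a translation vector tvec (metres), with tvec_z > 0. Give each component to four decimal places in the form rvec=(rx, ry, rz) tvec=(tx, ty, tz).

rvec=(0.3005, -0.0716, 0.6341) tvec=(0.4279, -0.0372, 1.3047)

Intrinsics K: fx=524.9, fy=530.8, cx=303.4, cy=255.7
Marker side s = 0.244 m; corners in marker frame (Z=0):
  M0 = (-0.1220, +0.1220, 0)
  M1 = (+0.1220, +0.1220, 0)
  M2 = (+0.1220, -0.1220, 0)
  M3 = (-0.1220, -0.1220, 0)
Detected image corners:
  c0 = (405.997717, 250.133245) px
  c1 = (479.156441, 305.011576) px
  c2 = (546.349971, 230.858480) px
  c3 = (471.626521, 170.997363) px
Planar DLT: solve 8×8 A·h = b for H (H[2,2]=1):
  H  [+360.29629 -179.46359 +475.53638]
  H  [+263.71036 +360.61180 +240.58341]
  H  [+0.12051 +0.19496 +1.00000]
B = K⁻¹H; ‖b₁‖=0.766435, ‖b₂‖=0.766435; λ = 2/(‖b₁‖+‖b₂‖) = 1.304742, sign → tz>0 ⇒ λ=+1.304742
r₁ = λ·B[:,0] = (+0.80471,+0.57248,+0.15723); r₂ = λ·B[:,1] = (-0.59313,+0.76387,+0.25438)
r₃ = r₁×r₂ = (+0.02552,-0.29796,+0.95424); SVD([r₁ r₂ r₃]) → R = UVᵀ:
  R  [+0.80471 -0.59313 +0.02552]
  R  [+0.57248 +0.76387 -0.29796]
  R  [+0.15723 +0.25438 +0.95424]
t = (+0.42788, -0.03716, +1.30474) m
tr R = 2.522811; θ = arccos((tr R − 1)/2) = 0.705318 rad = 40.412°
axis k = ((R−Rᵀ)₃₂, (R−Rᵀ)₁₃, (R−Rᵀ)₂₁) / (2 sinθ) = (+0.426002, -0.101585, +0.899001)
rvec = θ·k = (+0.300467, -0.071649, +0.634081)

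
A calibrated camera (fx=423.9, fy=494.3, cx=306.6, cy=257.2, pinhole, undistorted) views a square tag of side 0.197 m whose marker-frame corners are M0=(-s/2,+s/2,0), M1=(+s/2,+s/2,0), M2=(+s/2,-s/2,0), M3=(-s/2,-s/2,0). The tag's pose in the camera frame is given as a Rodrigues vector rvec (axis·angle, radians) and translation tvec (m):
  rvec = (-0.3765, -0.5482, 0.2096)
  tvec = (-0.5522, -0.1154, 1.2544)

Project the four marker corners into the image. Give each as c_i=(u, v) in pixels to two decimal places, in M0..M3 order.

Intrinsics K: fx=423.9, fy=494.3, cx=306.6, cy=257.2
Marker side s = 0.197 m; corners in marker frame (Z=0):
  M0 = (-0.0985, +0.0985, 0)
  M1 = (+0.0985, +0.0985, 0)
  M2 = (+0.0985, -0.0985, 0)
  M3 = (-0.0985, -0.0985, 0)
rvec = (-0.3765, -0.5482, 0.2096), |rvec| = θ = 0.69729 rad = 39.952°
Rodrigues: sinθ=0.64214, 1−cosθ=0.23341; R = I + sinθ·[k]× + (1−cosθ)·[k]×²:
    [+0.83464 -0.09394 -0.54273]
    [+0.29211 +0.91086 +0.29156]
    [+0.46696 -0.40188 +0.78768]
t = (-0.5522, -0.1154, 1.2544) m
M0: Pc = R·M0+t = (-0.64366, -0.05445, +1.16882); u = 423.9·(-0.64366)/1.16882 + 306.6 = 73.1596, v = 494.3·(-0.05445)/1.16882 + 257.2 = 234.1715
M1: Pc = R·M1+t = (-0.47924, +0.00309, +1.26081); u = 423.9·(-0.47924)/1.26081 + 306.6 = 145.4732, v = 494.3·(+0.00309)/1.26081 + 257.2 = 258.4123
M2: Pc = R·M2+t = (-0.46074, -0.17635, +1.33998); u = 423.9·(-0.46074)/1.33998 + 306.6 = 160.8475, v = 494.3·(-0.17635)/1.33998 + 257.2 = 192.1481
M3: Pc = R·M3+t = (-0.62516, -0.23389, +1.24799); u = 423.9·(-0.62516)/1.24799 + 306.6 = 94.2547, v = 494.3·(-0.23389)/1.24799 + 257.2 = 164.5607

c0=(73.16, 234.17) c1=(145.47, 258.41) c2=(160.85, 192.15) c3=(94.25, 164.56)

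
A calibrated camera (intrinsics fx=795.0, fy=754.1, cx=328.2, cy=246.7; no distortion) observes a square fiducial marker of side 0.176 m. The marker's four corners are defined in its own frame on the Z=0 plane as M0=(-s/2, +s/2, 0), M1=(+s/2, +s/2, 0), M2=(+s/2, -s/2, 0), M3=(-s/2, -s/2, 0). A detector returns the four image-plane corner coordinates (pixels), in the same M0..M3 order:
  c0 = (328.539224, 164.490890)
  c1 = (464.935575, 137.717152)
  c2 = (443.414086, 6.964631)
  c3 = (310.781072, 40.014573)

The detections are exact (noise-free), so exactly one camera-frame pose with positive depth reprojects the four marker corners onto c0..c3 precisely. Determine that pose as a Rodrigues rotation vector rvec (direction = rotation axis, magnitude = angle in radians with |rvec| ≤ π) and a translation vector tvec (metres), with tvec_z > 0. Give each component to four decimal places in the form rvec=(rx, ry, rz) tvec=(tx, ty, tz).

Intrinsics K: fx=795.0, fy=754.1, cx=328.2, cy=246.7
Marker side s = 0.176 m; corners in marker frame (Z=0):
  M0 = (-0.0880, +0.0880, 0)
  M1 = (+0.0880, +0.0880, 0)
  M2 = (+0.0880, -0.0880, 0)
  M3 = (-0.0880, -0.0880, 0)
Detected image corners:
  c0 = (328.539224, 164.490890) px
  c1 = (464.935575, 137.717152) px
  c2 = (443.414086, 6.964631) px
  c3 = (310.781072, 40.014573) px
Planar DLT: solve 8×8 A·h = b for H (H[2,2]=1):
  H  [+645.69968 +67.09577 +385.00637]
  H  [-196.86469 +714.62764 +87.05830]
  H  [-0.30622 -0.11425 +1.00000]
B = K⁻¹H; ‖b₁‖=1.000326, ‖b₂‖=1.000326; λ = 2/(‖b₁‖+‖b₂‖) = 0.999674, sign → tz>0 ⇒ λ=+0.999674
r₁ = λ·B[:,0] = (+0.93831,-0.16083,-0.30612); r₂ = λ·B[:,1] = (+0.13152,+0.98471,-0.11421)
r₃ = r₁×r₂ = (+0.31981,+0.06691,+0.94512); SVD([r₁ r₂ r₃]) → R = UVᵀ:
  R  [+0.93831 +0.13152 +0.31981]
  R  [-0.16083 +0.98471 +0.06691]
  R  [-0.30612 -0.11421 +0.94512]
t = (+0.07143, -0.21163, +0.99967) m
tr R = 2.868140; θ = arccos((tr R − 1)/2) = 0.365151 rad = 20.922°
axis k = ((R−Rᵀ)₃₂, (R−Rᵀ)₁₃, (R−Rᵀ)₂₁) / (2 sinθ) = (-0.253609, +0.876422, -0.409350)
rvec = θ·k = (-0.092605, +0.320026, -0.149475)

rvec=(-0.0926, 0.3200, -0.1495) tvec=(0.0714, -0.2116, 0.9997)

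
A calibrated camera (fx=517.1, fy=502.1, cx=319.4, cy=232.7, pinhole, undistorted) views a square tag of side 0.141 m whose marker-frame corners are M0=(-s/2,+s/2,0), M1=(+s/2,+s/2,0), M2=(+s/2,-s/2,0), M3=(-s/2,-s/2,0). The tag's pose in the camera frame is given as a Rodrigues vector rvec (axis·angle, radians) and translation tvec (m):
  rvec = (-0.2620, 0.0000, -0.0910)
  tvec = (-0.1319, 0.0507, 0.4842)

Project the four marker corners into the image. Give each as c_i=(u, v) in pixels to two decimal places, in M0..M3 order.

Intrinsics K: fx=517.1, fy=502.1, cx=319.4, cy=232.7
Marker side s = 0.141 m; corners in marker frame (Z=0):
  M0 = (-0.0705, +0.0705, 0)
  M1 = (+0.0705, +0.0705, 0)
  M2 = (+0.0705, -0.0705, 0)
  M3 = (-0.0705, -0.0705, 0)
rvec = (-0.2620, 0.0000, -0.0910), |rvec| = θ = 0.27735 rad = 15.891°
Rodrigues: sinθ=0.27381, 1−cosθ=0.03822; R = I + sinθ·[k]× + (1−cosθ)·[k]×²:
    [+0.99589 +0.08984 +0.01184]
    [-0.08984 +0.96178 +0.25865]
    [+0.01184 -0.25865 +0.96590]
t = (-0.1319, 0.0507, 0.4842) m
M0: Pc = R·M0+t = (-0.19578, +0.12484, +0.46513); u = 517.1·(-0.19578)/0.46513 + 319.4 = 101.7490, v = 502.1·(+0.12484)/0.46513 + 232.7 = 367.4620
M1: Pc = R·M1+t = (-0.05536, +0.11217, +0.46680); u = 517.1·(-0.05536)/0.46680 + 319.4 = 258.0786, v = 502.1·(+0.11217)/0.46680 + 232.7 = 353.3548
M2: Pc = R·M2+t = (-0.06802, -0.02344, +0.50327); u = 517.1·(-0.06802)/0.50327 + 319.4 = 249.5071, v = 502.1·(-0.02344)/0.50327 + 232.7 = 209.3152
M3: Pc = R·M3+t = (-0.20844, -0.01077, +0.50160); u = 517.1·(-0.20844)/0.50160 + 319.4 = 104.5154, v = 502.1·(-0.01077)/0.50160 + 232.7 = 221.9171

c0=(101.75, 367.46) c1=(258.08, 353.35) c2=(249.51, 209.32) c3=(104.52, 221.92)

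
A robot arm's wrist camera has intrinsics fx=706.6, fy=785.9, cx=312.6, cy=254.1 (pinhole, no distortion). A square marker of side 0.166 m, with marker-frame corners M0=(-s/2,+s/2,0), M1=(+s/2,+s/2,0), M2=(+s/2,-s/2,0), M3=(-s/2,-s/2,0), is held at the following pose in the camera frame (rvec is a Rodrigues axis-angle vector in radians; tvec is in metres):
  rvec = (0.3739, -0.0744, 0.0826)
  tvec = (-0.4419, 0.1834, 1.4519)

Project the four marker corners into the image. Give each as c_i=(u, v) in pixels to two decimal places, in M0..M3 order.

Intrinsics K: fx=706.6, fy=785.9, cx=312.6, cy=254.1
Marker side s = 0.166 m; corners in marker frame (Z=0):
  M0 = (-0.0830, +0.0830, 0)
  M1 = (+0.0830, +0.0830, 0)
  M2 = (+0.0830, -0.0830, 0)
  M3 = (-0.0830, -0.0830, 0)
rvec = (0.3739, -0.0744, 0.0826), |rvec| = θ = 0.39008 rad = 22.350°
Rodrigues: sinθ=0.38026, 1−cosθ=0.07512; R = I + sinθ·[k]× + (1−cosθ)·[k]×²:
    [+0.99390 -0.09425 -0.05728]
    [+0.06679 +0.92761 -0.36752]
    [+0.08777 +0.36146 +0.92825]
t = (-0.4419, 0.1834, 1.4519) m
M0: Pc = R·M0+t = (-0.53222, +0.25485, +1.47462); u = 706.6·(-0.53222)/1.47462 + 312.6 = 57.5746, v = 785.9·(+0.25485)/1.47462 + 254.1 = 389.9221
M1: Pc = R·M1+t = (-0.36723, +0.26594, +1.48919); u = 706.6·(-0.36723)/1.48919 + 312.6 = 138.3542, v = 785.9·(+0.26594)/1.48919 + 254.1 = 394.4441
M2: Pc = R·M2+t = (-0.35158, +0.11195, +1.42918); u = 706.6·(-0.35158)/1.42918 + 312.6 = 138.7745, v = 785.9·(+0.11195)/1.42918 + 254.1 = 315.6615
M3: Pc = R·M3+t = (-0.51657, +0.10086, +1.41461); u = 706.6·(-0.51657)/1.41461 + 312.6 = 54.5729, v = 785.9·(+0.10086)/1.41461 + 254.1 = 310.1362

c0=(57.57, 389.92) c1=(138.35, 394.44) c2=(138.77, 315.66) c3=(54.57, 310.14)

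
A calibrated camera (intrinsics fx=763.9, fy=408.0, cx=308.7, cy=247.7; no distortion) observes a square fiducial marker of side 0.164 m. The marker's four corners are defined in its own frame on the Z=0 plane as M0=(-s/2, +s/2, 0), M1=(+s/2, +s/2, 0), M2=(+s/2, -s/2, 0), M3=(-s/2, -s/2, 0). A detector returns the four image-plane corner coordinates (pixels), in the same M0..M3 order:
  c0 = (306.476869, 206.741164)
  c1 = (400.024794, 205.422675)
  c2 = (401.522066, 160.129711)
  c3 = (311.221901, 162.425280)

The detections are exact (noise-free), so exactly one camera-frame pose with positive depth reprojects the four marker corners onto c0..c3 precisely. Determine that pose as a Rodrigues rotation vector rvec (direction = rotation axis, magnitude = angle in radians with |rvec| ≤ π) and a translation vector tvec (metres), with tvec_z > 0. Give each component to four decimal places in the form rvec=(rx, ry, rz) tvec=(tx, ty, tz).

rvec=(-0.3071, 0.1927, 0.0232) tvec=(0.0808, -0.2137, 1.3537)

Intrinsics K: fx=763.9, fy=408.0, cx=308.7, cy=247.7
Marker side s = 0.164 m; corners in marker frame (Z=0):
  M0 = (-0.0820, +0.0820, 0)
  M1 = (+0.0820, +0.0820, 0)
  M2 = (+0.0820, -0.0820, 0)
  M3 = (-0.0820, -0.0820, 0)
Detected image corners:
  c0 = (306.476869, 206.741164) px
  c1 = (400.024794, 205.422675) px
  c2 = (401.522066, 160.129711) px
  c3 = (311.221901, 162.425280) px
Planar DLT: solve 8×8 A·h = b for H (H[2,2]=1):
  H  [+510.00132 -97.29342 +354.30495]
  H  [-37.12844 +232.70780 +183.28562]
  H  [-0.14186 -0.22025 +1.00000]
B = K⁻¹H; ‖b₁‖=0.738719, ‖b₂‖=0.738719; λ = 2/(‖b₁‖+‖b₂‖) = 1.353695, sign → tz>0 ⇒ λ=+1.353695
r₁ = λ·B[:,0] = (+0.98137,-0.00660,-0.19203); r₂ = λ·B[:,1] = (-0.05193,+0.95311,-0.29815)
r₃ = r₁×r₂ = (+0.18499,+0.30257,+0.93500); SVD([r₁ r₂ r₃]) → R = UVᵀ:
  R  [+0.98137 -0.05193 +0.18499]
  R  [-0.00660 +0.95311 +0.30257]
  R  [-0.19203 -0.29815 +0.93500]
t = (+0.08082, -0.21372, +1.35369) m
tr R = 2.869476; θ = arccos((tr R − 1)/2) = 0.363276 rad = 20.814°
axis k = ((R−Rᵀ)₃₂, (R−Rᵀ)₁₃, (R−Rᵀ)₂₁) / (2 sinθ) = (-0.845273, +0.530516, +0.063773)
rvec = θ·k = (-0.307067, +0.192724, +0.023167)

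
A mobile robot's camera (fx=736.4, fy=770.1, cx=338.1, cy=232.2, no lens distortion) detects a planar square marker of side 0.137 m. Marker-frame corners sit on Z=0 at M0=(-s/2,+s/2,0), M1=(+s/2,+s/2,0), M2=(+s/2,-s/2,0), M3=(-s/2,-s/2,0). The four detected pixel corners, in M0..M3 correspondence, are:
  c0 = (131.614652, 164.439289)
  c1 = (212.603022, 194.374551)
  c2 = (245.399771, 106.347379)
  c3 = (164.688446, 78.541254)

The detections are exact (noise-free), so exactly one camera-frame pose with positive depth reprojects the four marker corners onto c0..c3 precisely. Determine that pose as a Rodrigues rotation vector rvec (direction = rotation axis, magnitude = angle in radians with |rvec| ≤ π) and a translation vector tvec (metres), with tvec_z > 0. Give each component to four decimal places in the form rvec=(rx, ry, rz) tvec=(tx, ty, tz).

Intrinsics K: fx=736.4, fy=770.1, cx=338.1, cy=232.2
Marker side s = 0.137 m; corners in marker frame (Z=0):
  M0 = (-0.0685, +0.0685, 0)
  M1 = (+0.0685, +0.0685, 0)
  M2 = (+0.0685, -0.0685, 0)
  M3 = (-0.0685, -0.0685, 0)
Detected image corners:
  c0 = (131.614652, 164.439289) px
  c1 = (212.603022, 194.374551) px
  c2 = (245.399771, 106.347379) px
  c3 = (164.688446, 78.541254) px
Planar DLT: solve 8×8 A·h = b for H (H[2,2]=1):
  H  [+561.83236 -256.66159 +188.25800]
  H  [+190.28582 +622.97228 +135.52056]
  H  [-0.15011 -0.08616 +1.00000]
B = K⁻¹H; ‖b₁‖=0.894425, ‖b₂‖=0.894425; λ = 2/(‖b₁‖+‖b₂‖) = 1.118036, sign → tz>0 ⇒ λ=+1.118036
r₁ = λ·B[:,0] = (+0.93005,+0.32686,-0.16782); r₂ = λ·B[:,1] = (-0.34545,+0.93348,-0.09633)
r₃ = r₁×r₂ = (+0.12517,+0.14757,+0.98110); SVD([r₁ r₂ r₃]) → R = UVᵀ:
  R  [+0.93005 -0.34545 +0.12517]
  R  [+0.32686 +0.93348 +0.14757]
  R  [-0.16782 -0.09633 +0.98110]
t = (-0.22750, -0.14036, +1.11804) m
tr R = 2.844632; θ = arccos((tr R − 1)/2) = 0.396765 rad = 22.733°
axis k = ((R−Rᵀ)₃₂, (R−Rᵀ)₁₃, (R−Rᵀ)₂₁) / (2 sinθ) = (-0.315571, +0.379104, +0.869882)
rvec = θ·k = (-0.125208, +0.150415, +0.345139)

rvec=(-0.1252, 0.1504, 0.3451) tvec=(-0.2275, -0.1404, 1.1180)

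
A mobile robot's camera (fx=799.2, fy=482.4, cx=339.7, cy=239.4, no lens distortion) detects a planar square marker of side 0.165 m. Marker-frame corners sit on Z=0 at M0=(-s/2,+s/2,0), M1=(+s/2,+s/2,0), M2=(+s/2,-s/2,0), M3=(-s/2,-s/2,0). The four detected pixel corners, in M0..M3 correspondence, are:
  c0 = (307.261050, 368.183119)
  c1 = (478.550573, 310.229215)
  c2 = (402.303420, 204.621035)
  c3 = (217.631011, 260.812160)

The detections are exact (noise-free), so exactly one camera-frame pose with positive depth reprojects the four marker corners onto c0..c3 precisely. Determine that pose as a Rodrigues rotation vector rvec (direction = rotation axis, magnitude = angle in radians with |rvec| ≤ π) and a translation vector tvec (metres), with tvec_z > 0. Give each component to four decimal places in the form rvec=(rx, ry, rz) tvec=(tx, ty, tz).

Intrinsics K: fx=799.2, fy=482.4, cx=339.7, cy=239.4
Marker side s = 0.165 m; corners in marker frame (Z=0):
  M0 = (-0.0825, +0.0825, 0)
  M1 = (+0.0825, +0.0825, 0)
  M2 = (+0.0825, -0.0825, 0)
  M3 = (-0.0825, -0.0825, 0)
Detected image corners:
  c0 = (307.261050, 368.183119) px
  c1 = (478.550573, 310.229215) px
  c2 = (402.303420, 204.621035) px
  c3 = (217.631011, 260.812160) px
Planar DLT: solve 8×8 A·h = b for H (H[2,2]=1):
  H  [+1174.47047 +616.73848 +354.58021]
  H  [-267.19727 +738.84675 +286.74976]
  H  [+0.27570 +0.32724 +1.00000]
B = K⁻¹H; ‖b₁‖=1.543374, ‖b₂‖=1.543374; λ = 2/(‖b₁‖+‖b₂‖) = 0.647931, sign → tz>0 ⇒ λ=+0.647931
r₁ = λ·B[:,0] = (+0.87624,-0.44754,+0.17864); r₂ = λ·B[:,1] = (+0.40988,+0.88715,+0.21203)
r₃ = r₁×r₂ = (-0.25337,-0.11257,+0.96080); SVD([r₁ r₂ r₃]) → R = UVᵀ:
  R  [+0.87624 +0.40988 -0.25337]
  R  [-0.44754 +0.88715 -0.11257]
  R  [+0.17864 +0.21203 +0.96080]
t = (+0.01206, +0.06360, +0.64793) m
tr R = 2.724193; θ = arccos((tr R − 1)/2) = 0.531404 rad = 30.447°
axis k = ((R−Rᵀ)₃₂, (R−Rᵀ)₁₃, (R−Rᵀ)₂₁) / (2 sinθ) = (+0.320273, -0.426257, -0.846008)
rvec = θ·k = (+0.170194, -0.226515, -0.449572)

rvec=(0.1702, -0.2265, -0.4496) tvec=(0.0121, 0.0636, 0.6479)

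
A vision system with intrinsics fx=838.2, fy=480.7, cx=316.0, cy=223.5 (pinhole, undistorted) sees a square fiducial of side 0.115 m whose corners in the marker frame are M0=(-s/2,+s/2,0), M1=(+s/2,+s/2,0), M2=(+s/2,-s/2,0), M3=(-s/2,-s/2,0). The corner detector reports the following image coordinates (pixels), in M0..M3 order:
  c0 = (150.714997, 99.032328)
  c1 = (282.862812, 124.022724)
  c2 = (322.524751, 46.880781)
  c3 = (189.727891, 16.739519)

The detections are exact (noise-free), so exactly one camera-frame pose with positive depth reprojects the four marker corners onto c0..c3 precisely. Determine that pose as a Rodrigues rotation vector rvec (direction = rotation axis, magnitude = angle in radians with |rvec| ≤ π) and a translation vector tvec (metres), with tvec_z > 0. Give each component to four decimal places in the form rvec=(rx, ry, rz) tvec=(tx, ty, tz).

rvec=(0.1807, -0.3278, 0.2730) tvec=(-0.0637, -0.2155, 0.6861)

Intrinsics K: fx=838.2, fy=480.7, cx=316.0, cy=223.5
Marker side s = 0.115 m; corners in marker frame (Z=0):
  M0 = (-0.0575, +0.0575, 0)
  M1 = (+0.0575, +0.0575, 0)
  M2 = (+0.0575, -0.0575, 0)
  M3 = (-0.0575, -0.0575, 0)
Detected image corners:
  c0 = (150.714997, 99.032328) px
  c1 = (282.862812, 124.022724) px
  c2 = (322.524751, 46.880781) px
  c3 = (189.727891, 16.739519) px
Planar DLT: solve 8×8 A·h = b for H (H[2,2]=1):
  H  [+1269.22812 -297.23132 +238.13254]
  H  [+275.01892 +706.16869 +72.49740]
  H  [+0.49618 +0.18994 +1.00000]
B = K⁻¹H; ‖b₁‖=1.457446, ‖b₂‖=1.457446; λ = 2/(‖b₁‖+‖b₂‖) = 0.686132, sign → tz>0 ⇒ λ=+0.686132
r₁ = λ·B[:,0] = (+0.91061,+0.23426,+0.34044); r₂ = λ·B[:,1] = (-0.29244,+0.94736,+0.13033)
r₃ = r₁×r₂ = (-0.29199,-0.21824,+0.93119); SVD([r₁ r₂ r₃]) → R = UVᵀ:
  R  [+0.91061 -0.29244 -0.29199]
  R  [+0.23426 +0.94736 -0.21824]
  R  [+0.34044 +0.13033 +0.93119]
t = (-0.06374, -0.21553, +0.68613) m
tr R = 2.789165; θ = arccos((tr R − 1)/2) = 0.463301 rad = 26.545°
axis k = ((R−Rᵀ)₃₂, (R−Rᵀ)₁₃, (R−Rᵀ)₂₁) / (2 sinθ) = (+0.389976, -0.707579, +0.589279)
rvec = θ·k = (+0.180676, -0.327822, +0.273014)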